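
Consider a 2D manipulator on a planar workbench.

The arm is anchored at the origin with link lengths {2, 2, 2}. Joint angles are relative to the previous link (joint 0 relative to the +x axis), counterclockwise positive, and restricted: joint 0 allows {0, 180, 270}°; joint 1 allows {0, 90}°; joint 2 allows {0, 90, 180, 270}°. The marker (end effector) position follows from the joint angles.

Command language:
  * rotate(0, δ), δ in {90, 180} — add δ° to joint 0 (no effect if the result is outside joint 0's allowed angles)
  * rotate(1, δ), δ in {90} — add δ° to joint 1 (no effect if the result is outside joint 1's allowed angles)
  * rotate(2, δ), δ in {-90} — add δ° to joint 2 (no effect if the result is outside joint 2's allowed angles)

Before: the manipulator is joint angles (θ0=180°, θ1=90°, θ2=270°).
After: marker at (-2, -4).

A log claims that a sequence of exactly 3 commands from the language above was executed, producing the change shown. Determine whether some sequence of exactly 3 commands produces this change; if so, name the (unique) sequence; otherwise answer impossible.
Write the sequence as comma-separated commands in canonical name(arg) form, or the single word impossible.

t0: joint angles (θ0=180°, θ1=90°, θ2=270°)
step 1 (rotate(2, -90)): joint angles (θ0=180°, θ1=90°, θ2=180°)
step 2 (rotate(2, -90)): joint angles (θ0=180°, θ1=90°, θ2=90°)
step 3 (rotate(2, -90)): joint angles (θ0=180°, θ1=90°, θ2=0°)
all 64 alternatives checked — unique.

rotate(2, -90), rotate(2, -90), rotate(2, -90)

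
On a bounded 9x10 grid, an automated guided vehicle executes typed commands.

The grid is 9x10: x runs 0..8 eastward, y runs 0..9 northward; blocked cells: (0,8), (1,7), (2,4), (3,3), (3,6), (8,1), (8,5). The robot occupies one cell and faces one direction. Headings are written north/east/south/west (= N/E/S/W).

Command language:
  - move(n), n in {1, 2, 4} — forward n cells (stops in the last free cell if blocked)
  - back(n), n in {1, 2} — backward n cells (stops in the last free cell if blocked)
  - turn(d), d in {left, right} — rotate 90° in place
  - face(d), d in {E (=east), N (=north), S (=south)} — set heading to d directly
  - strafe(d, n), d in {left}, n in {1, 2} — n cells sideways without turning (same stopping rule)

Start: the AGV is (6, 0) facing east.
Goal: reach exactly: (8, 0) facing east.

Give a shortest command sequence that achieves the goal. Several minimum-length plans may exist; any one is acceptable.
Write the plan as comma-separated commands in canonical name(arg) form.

move(4)

t0: (6, 0) facing east
[1] after move(4): (8, 0) facing east
minimal: 1 command(s), checked below 1.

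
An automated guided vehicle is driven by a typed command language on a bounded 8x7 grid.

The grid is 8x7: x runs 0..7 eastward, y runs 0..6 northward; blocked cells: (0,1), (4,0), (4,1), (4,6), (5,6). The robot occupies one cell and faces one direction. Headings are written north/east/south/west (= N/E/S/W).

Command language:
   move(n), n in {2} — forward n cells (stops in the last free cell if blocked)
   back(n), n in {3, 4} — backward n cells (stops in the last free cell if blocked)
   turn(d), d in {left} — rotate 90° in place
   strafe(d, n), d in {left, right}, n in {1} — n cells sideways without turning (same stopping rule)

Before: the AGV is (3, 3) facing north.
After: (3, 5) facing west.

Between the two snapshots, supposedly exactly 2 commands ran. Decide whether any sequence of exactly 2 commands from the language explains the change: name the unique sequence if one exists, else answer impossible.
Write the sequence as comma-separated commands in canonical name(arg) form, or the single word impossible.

key: order matters: swapping move(2) and turn(left) lands elsewhere
from: (3, 3) facing north
[1] after move(2): (3, 5) facing north
[2] after turn(left): (3, 5) facing west
uniquely the one of 36 2-step routes that fits.

move(2), turn(left)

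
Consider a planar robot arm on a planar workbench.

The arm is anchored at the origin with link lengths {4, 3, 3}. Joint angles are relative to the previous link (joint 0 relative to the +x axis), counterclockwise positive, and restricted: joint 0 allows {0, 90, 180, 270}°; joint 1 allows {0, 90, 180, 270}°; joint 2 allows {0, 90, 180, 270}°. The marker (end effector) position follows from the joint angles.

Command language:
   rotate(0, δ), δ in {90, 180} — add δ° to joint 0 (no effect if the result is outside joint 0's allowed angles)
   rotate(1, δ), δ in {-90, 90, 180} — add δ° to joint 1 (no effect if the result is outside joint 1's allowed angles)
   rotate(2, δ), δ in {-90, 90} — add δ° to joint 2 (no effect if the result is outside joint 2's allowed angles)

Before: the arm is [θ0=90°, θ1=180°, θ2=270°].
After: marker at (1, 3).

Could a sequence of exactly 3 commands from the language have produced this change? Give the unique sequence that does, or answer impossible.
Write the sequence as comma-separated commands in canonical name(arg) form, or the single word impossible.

rotate(0, 90), rotate(0, 90), rotate(0, 90)

from: [θ0=90°, θ1=180°, θ2=270°]
step 1 (rotate(0, 90)): [θ0=180°, θ1=180°, θ2=270°]
step 2 (rotate(0, 90)): [θ0=270°, θ1=180°, θ2=270°]
step 3 (rotate(0, 90)): [θ0=0°, θ1=180°, θ2=270°]
no rival 3-sequence matches.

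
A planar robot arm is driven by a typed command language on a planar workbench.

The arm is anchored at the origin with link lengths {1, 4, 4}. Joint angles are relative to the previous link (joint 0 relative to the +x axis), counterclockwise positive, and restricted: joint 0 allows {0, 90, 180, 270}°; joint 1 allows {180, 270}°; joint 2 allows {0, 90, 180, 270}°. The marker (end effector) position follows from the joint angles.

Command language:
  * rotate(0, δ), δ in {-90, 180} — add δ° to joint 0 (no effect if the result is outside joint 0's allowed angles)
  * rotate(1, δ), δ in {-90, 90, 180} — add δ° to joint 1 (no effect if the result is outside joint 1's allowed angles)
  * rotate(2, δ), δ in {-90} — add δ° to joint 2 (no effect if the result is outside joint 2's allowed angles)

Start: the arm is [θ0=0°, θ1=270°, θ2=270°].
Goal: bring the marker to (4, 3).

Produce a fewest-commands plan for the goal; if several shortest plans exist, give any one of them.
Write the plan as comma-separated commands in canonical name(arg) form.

begin: [θ0=0°, θ1=270°, θ2=270°]
1. rotate(1, -90) → [θ0=0°, θ1=180°, θ2=270°]
2. rotate(0, -90) → [θ0=270°, θ1=180°, θ2=270°]
shorter routes all fall short; 2 is best.

rotate(1, -90), rotate(0, -90)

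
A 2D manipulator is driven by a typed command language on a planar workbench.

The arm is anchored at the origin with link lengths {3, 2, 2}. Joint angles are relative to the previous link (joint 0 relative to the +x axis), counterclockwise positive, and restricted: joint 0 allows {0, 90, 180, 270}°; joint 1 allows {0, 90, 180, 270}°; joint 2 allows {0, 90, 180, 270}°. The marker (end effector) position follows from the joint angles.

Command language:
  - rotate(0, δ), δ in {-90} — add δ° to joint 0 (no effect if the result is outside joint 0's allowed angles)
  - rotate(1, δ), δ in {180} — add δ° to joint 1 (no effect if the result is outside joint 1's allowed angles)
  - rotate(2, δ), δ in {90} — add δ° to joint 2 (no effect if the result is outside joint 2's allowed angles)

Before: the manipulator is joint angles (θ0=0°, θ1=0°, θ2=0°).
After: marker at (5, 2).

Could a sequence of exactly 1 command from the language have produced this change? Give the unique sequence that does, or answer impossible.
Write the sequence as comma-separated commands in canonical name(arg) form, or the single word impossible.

begin: joint angles (θ0=0°, θ1=0°, θ2=0°)
step 1 (rotate(2, 90)): joint angles (θ0=0°, θ1=0°, θ2=90°)
uniquely the one of 3 1-step routes that fits.

rotate(2, 90)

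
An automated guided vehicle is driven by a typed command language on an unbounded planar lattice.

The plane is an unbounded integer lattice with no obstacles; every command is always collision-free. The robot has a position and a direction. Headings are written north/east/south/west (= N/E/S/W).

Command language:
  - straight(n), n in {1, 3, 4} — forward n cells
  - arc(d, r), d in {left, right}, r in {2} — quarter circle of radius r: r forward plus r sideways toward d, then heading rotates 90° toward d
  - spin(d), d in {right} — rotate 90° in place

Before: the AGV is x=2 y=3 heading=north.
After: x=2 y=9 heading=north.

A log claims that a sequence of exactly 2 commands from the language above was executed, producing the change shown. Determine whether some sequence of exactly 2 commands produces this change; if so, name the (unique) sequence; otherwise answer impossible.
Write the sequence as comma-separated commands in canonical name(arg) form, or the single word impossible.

straight(3), straight(3)

key: heading stays N — no command in the sequence turns
from: x=2 y=3 heading=north
step 1 (straight(3)): x=2 y=6 heading=north
step 2 (straight(3)): x=2 y=9 heading=north
no rival 2-sequence matches.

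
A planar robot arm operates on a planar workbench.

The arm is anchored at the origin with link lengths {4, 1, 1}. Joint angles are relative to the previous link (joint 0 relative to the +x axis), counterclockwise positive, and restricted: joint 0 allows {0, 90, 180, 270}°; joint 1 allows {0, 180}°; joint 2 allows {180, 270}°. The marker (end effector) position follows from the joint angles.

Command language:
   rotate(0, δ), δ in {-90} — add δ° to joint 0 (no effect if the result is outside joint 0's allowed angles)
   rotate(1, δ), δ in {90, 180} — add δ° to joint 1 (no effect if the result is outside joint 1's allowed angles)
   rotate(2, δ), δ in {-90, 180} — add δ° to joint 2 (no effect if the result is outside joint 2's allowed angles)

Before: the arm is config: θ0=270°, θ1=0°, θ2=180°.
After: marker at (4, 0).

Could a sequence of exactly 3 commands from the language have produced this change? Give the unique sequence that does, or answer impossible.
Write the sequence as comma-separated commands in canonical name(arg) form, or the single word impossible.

begin: config: θ0=270°, θ1=0°, θ2=180°
t=1 rotate(0, -90) ⇒ config: θ0=180°, θ1=0°, θ2=180°
t=2 rotate(0, -90) ⇒ config: θ0=90°, θ1=0°, θ2=180°
t=3 rotate(0, -90) ⇒ config: θ0=0°, θ1=0°, θ2=180°
no other 3-command option fits: unique.

rotate(0, -90), rotate(0, -90), rotate(0, -90)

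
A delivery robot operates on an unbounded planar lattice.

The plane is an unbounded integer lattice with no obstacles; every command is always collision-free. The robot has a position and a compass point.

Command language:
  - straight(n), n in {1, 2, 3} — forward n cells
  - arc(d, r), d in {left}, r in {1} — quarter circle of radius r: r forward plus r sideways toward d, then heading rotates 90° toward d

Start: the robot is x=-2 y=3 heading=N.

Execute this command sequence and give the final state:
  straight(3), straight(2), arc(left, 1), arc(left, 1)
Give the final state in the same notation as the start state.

begin: x=-2 y=3 heading=N
t=1 straight(3) ⇒ x=-2 y=6 heading=N
t=2 straight(2) ⇒ x=-2 y=8 heading=N
t=3 arc(left, 1) ⇒ x=-3 y=9 heading=W
t=4 arc(left, 1) ⇒ x=-4 y=8 heading=S

x=-4 y=8 heading=S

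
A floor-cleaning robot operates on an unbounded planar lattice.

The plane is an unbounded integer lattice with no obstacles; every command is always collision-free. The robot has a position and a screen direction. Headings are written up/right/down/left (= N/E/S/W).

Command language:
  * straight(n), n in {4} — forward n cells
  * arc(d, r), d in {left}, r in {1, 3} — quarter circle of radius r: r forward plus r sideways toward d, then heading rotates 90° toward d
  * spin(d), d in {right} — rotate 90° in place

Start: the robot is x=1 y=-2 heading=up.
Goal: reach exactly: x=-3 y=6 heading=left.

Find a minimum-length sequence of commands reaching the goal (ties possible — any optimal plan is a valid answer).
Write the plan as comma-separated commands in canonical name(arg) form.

t0: x=1 y=-2 heading=up
[1] after arc(left, 1): x=0 y=-1 heading=left
[2] after spin(right): x=0 y=-1 heading=up
[3] after straight(4): x=0 y=3 heading=up
[4] after arc(left, 3): x=-3 y=6 heading=left
minimal: 4 command(s), checked below 4.

arc(left, 1), spin(right), straight(4), arc(left, 3)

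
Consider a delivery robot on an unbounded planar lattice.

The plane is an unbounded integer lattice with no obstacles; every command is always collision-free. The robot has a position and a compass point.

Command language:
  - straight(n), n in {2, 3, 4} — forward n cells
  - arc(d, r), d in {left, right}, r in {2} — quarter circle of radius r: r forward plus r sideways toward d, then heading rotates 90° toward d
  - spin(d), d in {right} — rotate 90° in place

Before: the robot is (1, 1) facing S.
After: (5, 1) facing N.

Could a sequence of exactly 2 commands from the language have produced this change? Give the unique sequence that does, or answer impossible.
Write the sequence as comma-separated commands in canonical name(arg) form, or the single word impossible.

arc(left, 2), arc(left, 2)

key: cell and facing (now N) both changed — the 2 commands mix motion and turning
start: (1, 1) facing S
[1] after arc(left, 2): (3, -1) facing E
[2] after arc(left, 2): (5, 1) facing N
uniquely the one of 36 2-step routes that fits.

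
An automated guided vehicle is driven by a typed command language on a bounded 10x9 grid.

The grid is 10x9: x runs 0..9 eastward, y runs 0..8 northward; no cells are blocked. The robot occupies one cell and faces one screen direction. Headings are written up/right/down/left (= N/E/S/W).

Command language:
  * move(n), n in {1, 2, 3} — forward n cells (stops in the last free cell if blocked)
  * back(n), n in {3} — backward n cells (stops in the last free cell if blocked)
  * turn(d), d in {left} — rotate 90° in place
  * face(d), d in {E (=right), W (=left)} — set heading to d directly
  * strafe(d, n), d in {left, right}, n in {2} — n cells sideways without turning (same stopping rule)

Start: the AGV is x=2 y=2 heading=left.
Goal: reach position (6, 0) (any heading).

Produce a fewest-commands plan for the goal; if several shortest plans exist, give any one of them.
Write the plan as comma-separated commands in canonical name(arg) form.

turn(left), strafe(left, 2), strafe(left, 2), move(3)

initial: x=2 y=2 heading=left
[1] after turn(left): x=2 y=2 heading=down
[2] after strafe(left, 2): x=4 y=2 heading=down
[3] after strafe(left, 2): x=6 y=2 heading=down
[4] after move(3): x=6 y=0 heading=down
minimal: 4 command(s), checked below 4.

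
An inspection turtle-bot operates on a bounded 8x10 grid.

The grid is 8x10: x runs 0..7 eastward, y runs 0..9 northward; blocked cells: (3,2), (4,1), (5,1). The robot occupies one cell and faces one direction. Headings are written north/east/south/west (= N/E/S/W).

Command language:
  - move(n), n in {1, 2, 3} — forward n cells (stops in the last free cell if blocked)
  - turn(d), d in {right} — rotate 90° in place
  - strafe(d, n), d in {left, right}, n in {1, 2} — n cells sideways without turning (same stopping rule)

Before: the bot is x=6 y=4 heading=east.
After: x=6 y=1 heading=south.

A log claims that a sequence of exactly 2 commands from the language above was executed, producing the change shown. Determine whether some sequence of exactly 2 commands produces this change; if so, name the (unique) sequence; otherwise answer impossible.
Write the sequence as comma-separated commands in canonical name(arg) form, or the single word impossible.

key: cell and facing (now S) both changed — the 2 commands mix motion and turning
from: x=6 y=4 heading=east
t=1 turn(right) ⇒ x=6 y=4 heading=south
t=2 move(3) ⇒ x=6 y=1 heading=south
no other 2-command option fits: unique.

turn(right), move(3)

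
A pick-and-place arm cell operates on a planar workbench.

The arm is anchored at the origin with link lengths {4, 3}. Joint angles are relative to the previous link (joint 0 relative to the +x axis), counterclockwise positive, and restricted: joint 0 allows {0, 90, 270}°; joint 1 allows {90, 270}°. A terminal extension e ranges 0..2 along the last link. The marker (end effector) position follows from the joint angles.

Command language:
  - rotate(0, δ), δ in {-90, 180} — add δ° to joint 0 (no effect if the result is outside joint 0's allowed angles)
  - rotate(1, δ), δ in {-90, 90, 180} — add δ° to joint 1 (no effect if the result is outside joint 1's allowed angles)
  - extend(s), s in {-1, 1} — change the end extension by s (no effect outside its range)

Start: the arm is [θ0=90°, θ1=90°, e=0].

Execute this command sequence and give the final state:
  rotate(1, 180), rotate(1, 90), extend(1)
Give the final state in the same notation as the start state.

[θ0=90°, θ1=270°, e=1]

begin: [θ0=90°, θ1=90°, e=0]
[1] after rotate(1, 180): [θ0=90°, θ1=270°, e=0]
[2] after rotate(1, 90): [θ0=90°, θ1=270°, e=0]
[3] after extend(1): [θ0=90°, θ1=270°, e=1]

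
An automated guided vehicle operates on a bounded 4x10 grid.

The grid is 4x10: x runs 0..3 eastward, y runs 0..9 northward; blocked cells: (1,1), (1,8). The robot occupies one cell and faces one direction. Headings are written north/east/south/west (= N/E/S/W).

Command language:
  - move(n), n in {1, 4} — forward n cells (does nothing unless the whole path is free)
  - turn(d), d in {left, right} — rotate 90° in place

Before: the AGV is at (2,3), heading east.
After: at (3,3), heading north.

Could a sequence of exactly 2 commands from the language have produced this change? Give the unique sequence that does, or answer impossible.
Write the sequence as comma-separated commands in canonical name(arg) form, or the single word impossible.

key: cell and facing (now N) both changed — the 2 commands mix motion and turning
from: at (2,3), heading east
step 1 (move(1)): at (3,3), heading east
step 2 (turn(left)): at (3,3), heading north
no rival 2-sequence matches.

move(1), turn(left)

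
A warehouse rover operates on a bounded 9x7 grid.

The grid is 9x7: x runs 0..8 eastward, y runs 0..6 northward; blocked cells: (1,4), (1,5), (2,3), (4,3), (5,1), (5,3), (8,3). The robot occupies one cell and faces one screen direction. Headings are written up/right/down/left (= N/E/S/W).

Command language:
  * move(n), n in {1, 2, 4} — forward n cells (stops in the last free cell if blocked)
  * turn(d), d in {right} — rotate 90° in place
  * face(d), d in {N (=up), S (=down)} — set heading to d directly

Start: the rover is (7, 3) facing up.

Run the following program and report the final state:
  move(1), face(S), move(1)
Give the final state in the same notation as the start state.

start: (7, 3) facing up
[1] after move(1): (7, 4) facing up
[2] after face(S): (7, 4) facing down
[3] after move(1): (7, 3) facing down

(7, 3) facing down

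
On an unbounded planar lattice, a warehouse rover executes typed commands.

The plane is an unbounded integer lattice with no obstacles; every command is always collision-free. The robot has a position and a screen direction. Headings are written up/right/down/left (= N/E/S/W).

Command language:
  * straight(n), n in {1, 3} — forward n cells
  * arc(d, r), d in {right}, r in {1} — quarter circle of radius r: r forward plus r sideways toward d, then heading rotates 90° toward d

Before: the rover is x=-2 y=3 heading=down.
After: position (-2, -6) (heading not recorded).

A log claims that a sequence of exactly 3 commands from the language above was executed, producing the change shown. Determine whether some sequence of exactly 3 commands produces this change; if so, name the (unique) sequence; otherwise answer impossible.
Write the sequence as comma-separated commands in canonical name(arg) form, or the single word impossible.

straight(3), straight(3), straight(3)

start: x=-2 y=3 heading=down
1. straight(3) → x=-2 y=0 heading=down
2. straight(3) → x=-2 y=-3 heading=down
3. straight(3) → x=-2 y=-6 heading=down
uniquely the one of 27 3-step routes that fits.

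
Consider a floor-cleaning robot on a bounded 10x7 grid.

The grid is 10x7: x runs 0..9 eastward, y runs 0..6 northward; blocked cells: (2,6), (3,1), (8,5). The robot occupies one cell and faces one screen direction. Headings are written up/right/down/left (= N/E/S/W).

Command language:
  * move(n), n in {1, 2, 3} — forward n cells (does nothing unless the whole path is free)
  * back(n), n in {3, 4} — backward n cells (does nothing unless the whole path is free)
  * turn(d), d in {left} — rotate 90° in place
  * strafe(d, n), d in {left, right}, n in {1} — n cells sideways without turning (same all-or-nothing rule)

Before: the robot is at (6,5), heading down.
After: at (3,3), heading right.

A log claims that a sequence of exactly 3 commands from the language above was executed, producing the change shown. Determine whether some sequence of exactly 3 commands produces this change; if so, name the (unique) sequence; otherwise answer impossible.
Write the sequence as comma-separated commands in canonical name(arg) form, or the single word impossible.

move(2), turn(left), back(3)

key: running back(3) before move(2) would end elsewhere — order is forced
t0: at (6,5), heading down
t=1 move(2) ⇒ at (6,3), heading down
t=2 turn(left) ⇒ at (6,3), heading right
t=3 back(3) ⇒ at (3,3), heading right
all 512 alternatives checked — unique.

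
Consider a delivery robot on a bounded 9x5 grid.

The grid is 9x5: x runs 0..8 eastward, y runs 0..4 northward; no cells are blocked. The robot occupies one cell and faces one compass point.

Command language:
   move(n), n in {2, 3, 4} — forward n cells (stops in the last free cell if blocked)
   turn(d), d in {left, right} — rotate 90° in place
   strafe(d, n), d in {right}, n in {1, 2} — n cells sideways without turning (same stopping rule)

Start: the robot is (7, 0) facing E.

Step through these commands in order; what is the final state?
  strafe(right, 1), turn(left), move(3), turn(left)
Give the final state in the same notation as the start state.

start: (7, 0) facing E
step 1 (strafe(right, 1)): (7, 0) facing E
step 2 (turn(left)): (7, 0) facing N
step 3 (move(3)): (7, 3) facing N
step 4 (turn(left)): (7, 3) facing W

(7, 3) facing W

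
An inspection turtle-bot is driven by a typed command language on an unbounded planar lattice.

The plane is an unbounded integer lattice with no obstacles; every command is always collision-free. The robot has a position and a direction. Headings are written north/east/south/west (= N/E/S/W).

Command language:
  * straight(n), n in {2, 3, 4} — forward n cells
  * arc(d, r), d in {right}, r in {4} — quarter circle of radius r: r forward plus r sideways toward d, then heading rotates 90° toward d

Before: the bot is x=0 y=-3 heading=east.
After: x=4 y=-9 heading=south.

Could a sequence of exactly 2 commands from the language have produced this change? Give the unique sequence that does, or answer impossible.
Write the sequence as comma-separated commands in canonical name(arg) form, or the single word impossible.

arc(right, 4), straight(2)

key: running straight(2) before arc(right, 4) would end elsewhere — order is forced
start: x=0 y=-3 heading=east
step 1 (arc(right, 4)): x=4 y=-7 heading=south
step 2 (straight(2)): x=4 y=-9 heading=south
uniquely the one of 16 2-step routes that fits.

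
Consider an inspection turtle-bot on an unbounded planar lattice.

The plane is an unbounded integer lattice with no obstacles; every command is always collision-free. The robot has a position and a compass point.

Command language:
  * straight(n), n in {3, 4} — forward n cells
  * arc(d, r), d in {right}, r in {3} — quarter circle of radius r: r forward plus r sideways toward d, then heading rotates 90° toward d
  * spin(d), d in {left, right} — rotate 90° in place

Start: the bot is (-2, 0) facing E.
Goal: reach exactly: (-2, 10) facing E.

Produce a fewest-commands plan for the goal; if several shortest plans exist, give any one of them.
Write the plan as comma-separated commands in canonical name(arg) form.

initial: (-2, 0) facing E
t=1 spin(right) ⇒ (-2, 0) facing S
t=2 spin(right) ⇒ (-2, 0) facing W
t=3 arc(right, 3) ⇒ (-5, 3) facing N
t=4 straight(4) ⇒ (-5, 7) facing N
t=5 arc(right, 3) ⇒ (-2, 10) facing E
minimal: 5 command(s), checked below 5.

spin(right), spin(right), arc(right, 3), straight(4), arc(right, 3)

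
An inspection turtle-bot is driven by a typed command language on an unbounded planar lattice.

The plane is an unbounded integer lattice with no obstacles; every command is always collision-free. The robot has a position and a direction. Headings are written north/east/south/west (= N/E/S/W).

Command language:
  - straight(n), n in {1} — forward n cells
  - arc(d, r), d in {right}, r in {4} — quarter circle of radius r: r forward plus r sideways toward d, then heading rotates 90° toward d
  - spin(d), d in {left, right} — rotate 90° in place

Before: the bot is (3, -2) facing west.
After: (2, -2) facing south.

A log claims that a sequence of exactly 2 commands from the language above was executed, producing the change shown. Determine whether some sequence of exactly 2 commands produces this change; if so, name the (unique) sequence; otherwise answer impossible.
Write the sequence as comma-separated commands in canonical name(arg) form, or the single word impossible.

key: running spin(left) before straight(1) would end elsewhere — order is forced
initial: (3, -2) facing west
1. straight(1) → (2, -2) facing west
2. spin(left) → (2, -2) facing south
uniquely the one of 16 2-step routes that fits.

straight(1), spin(left)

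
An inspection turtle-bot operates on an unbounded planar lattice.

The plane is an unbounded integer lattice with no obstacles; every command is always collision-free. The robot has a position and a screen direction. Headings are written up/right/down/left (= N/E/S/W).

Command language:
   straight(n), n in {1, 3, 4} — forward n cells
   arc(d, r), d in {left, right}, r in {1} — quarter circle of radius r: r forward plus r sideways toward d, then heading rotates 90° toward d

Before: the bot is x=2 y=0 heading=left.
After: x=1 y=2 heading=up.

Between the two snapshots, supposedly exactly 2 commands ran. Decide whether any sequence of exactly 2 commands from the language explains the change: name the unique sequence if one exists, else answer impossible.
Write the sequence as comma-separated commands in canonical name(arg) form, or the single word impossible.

key: running straight(1) before arc(right, 1) would end elsewhere — order is forced
initial: x=2 y=0 heading=left
t=1 arc(right, 1) ⇒ x=1 y=1 heading=up
t=2 straight(1) ⇒ x=1 y=2 heading=up
no other 2-command option fits: unique.

arc(right, 1), straight(1)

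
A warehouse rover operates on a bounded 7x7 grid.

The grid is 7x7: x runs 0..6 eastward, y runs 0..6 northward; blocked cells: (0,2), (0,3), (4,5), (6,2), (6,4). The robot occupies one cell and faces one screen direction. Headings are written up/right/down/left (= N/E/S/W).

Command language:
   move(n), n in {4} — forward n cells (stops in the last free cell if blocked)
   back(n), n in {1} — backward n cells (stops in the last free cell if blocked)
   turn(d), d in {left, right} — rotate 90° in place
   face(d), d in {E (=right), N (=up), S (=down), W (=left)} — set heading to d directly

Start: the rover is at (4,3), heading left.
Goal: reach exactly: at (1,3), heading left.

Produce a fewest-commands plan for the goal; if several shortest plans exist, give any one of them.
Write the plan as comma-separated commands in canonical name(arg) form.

move(4)

start: at (4,3), heading left
[1] after move(4): at (1,3), heading left
minimal: 1 command(s), checked below 1.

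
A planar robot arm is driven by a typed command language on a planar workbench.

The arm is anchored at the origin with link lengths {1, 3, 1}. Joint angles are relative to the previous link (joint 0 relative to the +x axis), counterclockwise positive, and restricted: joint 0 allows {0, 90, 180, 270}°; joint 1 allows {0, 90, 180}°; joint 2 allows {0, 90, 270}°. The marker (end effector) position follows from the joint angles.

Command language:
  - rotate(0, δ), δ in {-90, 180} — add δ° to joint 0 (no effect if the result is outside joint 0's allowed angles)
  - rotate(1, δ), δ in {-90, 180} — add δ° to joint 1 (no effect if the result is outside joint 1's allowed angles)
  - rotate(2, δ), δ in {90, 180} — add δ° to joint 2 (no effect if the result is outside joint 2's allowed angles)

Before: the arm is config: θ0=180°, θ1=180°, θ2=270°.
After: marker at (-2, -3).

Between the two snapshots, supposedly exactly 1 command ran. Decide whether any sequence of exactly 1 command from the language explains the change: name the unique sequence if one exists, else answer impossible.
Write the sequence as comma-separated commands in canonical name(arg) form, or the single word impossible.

from: config: θ0=180°, θ1=180°, θ2=270°
1. rotate(1, -90) → config: θ0=180°, θ1=90°, θ2=270°
no other 1-command option fits: unique.

rotate(1, -90)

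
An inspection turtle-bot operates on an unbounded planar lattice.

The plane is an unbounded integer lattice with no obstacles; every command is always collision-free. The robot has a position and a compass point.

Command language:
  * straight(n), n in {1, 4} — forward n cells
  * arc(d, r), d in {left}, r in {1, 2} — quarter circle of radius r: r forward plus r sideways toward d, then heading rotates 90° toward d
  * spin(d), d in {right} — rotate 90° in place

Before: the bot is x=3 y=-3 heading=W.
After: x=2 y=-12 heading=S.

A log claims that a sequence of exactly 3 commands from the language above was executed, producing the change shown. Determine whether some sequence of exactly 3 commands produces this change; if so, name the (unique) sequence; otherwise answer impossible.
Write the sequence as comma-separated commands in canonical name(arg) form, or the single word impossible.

arc(left, 1), straight(4), straight(4)

key: cell and facing (now S) both changed — the 3 commands mix motion and turning
start: x=3 y=-3 heading=W
1. arc(left, 1) → x=2 y=-4 heading=S
2. straight(4) → x=2 y=-8 heading=S
3. straight(4) → x=2 y=-12 heading=S
no rival 3-sequence matches.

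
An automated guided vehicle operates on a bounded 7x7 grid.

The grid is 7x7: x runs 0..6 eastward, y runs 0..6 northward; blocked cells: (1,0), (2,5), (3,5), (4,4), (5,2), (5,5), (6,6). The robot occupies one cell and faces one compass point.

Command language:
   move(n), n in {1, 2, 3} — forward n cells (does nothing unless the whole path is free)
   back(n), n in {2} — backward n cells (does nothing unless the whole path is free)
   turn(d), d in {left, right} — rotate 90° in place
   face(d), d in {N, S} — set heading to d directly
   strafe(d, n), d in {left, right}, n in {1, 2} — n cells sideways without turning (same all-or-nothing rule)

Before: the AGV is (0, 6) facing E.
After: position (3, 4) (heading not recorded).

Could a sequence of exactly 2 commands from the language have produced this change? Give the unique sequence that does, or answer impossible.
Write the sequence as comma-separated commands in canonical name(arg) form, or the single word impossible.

key: order matters: swapping strafe(right, 2) and move(3) lands elsewhere
from: (0, 6) facing E
1. strafe(right, 2) → (0, 4) facing E
2. move(3) → (3, 4) facing E
no other 2-command option fits: unique.

strafe(right, 2), move(3)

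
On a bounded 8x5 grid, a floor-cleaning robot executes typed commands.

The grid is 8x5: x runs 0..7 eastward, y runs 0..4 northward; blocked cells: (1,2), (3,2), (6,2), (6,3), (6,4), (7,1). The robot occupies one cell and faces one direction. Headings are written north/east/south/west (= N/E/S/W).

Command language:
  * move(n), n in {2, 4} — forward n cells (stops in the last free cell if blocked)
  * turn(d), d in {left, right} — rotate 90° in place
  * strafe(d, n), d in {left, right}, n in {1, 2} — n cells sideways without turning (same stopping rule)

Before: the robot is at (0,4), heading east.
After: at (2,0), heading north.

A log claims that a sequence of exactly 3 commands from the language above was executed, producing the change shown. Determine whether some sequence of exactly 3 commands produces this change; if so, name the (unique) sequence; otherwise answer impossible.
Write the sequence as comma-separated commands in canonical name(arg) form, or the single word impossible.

impossible

no 3-step route produces this change.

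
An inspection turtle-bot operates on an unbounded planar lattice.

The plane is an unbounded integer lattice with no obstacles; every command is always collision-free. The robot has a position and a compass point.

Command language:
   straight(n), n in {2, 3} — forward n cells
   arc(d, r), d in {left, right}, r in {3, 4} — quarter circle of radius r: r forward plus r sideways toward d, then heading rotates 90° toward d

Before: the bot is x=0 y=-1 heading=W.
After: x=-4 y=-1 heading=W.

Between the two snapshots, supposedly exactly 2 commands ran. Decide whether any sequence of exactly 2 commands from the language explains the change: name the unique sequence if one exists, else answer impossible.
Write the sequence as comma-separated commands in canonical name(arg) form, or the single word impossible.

key: heading stays W — no command in the sequence turns
start: x=0 y=-1 heading=W
1. straight(2) → x=-2 y=-1 heading=W
2. straight(2) → x=-4 y=-1 heading=W
all 36 alternatives checked — unique.

straight(2), straight(2)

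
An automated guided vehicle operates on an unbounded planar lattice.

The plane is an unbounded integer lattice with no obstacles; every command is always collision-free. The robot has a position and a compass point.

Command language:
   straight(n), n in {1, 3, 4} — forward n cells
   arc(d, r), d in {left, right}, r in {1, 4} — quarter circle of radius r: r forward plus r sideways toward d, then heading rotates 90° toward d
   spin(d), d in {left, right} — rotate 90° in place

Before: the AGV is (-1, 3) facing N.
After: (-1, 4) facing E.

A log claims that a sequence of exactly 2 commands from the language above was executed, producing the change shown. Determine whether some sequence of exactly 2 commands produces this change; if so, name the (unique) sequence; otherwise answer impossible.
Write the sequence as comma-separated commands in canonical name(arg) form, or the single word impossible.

key: cell and facing (now E) both changed — the 2 commands mix motion and turning
start: (-1, 3) facing N
step 1 (straight(1)): (-1, 4) facing N
step 2 (spin(right)): (-1, 4) facing E
all 81 alternatives checked — unique.

straight(1), spin(right)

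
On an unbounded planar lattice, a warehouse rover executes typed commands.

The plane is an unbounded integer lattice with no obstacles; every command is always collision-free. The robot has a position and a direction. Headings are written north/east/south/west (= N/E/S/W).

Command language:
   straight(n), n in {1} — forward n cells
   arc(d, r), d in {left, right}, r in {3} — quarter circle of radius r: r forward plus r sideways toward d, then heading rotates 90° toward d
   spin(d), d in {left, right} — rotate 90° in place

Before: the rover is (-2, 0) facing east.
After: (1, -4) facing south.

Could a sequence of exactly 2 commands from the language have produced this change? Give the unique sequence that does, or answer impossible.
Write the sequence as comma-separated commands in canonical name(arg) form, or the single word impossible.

key: position moved to (1,-4) AND the heading swung to S — translation plus rotation needed
initial: (-2, 0) facing east
[1] after arc(right, 3): (1, -3) facing south
[2] after straight(1): (1, -4) facing south
all 25 alternatives checked — unique.

arc(right, 3), straight(1)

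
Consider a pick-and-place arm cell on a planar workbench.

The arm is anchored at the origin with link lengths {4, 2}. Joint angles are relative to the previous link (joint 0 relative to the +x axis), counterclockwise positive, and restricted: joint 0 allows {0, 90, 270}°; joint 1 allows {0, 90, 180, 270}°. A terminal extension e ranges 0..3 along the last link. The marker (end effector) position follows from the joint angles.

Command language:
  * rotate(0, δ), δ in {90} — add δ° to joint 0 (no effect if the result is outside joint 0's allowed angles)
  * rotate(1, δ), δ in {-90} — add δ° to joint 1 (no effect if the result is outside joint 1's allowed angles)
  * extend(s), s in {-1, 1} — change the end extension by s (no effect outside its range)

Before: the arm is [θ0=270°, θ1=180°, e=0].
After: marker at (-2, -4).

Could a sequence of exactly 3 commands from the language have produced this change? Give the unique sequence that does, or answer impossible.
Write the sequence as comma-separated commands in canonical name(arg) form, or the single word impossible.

begin: [θ0=270°, θ1=180°, e=0]
t=1 rotate(1, -90) ⇒ [θ0=270°, θ1=90°, e=0]
t=2 rotate(1, -90) ⇒ [θ0=270°, θ1=0°, e=0]
t=3 rotate(1, -90) ⇒ [θ0=270°, θ1=270°, e=0]
all 64 alternatives checked — unique.

rotate(1, -90), rotate(1, -90), rotate(1, -90)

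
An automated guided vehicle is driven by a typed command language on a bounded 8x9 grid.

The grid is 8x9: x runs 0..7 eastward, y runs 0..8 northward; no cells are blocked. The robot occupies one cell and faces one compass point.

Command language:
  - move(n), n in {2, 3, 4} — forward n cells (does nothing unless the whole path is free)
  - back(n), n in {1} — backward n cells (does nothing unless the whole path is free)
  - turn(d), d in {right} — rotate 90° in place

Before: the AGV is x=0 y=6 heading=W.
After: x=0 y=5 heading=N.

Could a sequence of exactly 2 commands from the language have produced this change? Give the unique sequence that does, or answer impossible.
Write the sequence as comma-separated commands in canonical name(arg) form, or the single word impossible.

turn(right), back(1)

key: order matters: swapping turn(right) and back(1) lands elsewhere
from: x=0 y=6 heading=W
step 1 (turn(right)): x=0 y=6 heading=N
step 2 (back(1)): x=0 y=5 heading=N
uniquely the one of 25 2-step routes that fits.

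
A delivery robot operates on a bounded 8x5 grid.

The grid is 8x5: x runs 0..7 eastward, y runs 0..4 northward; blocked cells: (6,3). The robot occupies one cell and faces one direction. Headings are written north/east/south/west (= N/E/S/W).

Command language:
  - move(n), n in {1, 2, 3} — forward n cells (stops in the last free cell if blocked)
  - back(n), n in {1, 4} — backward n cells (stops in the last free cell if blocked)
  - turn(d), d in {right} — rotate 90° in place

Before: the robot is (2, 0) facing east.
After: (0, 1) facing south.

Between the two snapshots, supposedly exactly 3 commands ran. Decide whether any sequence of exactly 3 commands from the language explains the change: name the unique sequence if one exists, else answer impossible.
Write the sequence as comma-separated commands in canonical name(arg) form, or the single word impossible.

key: back(4) runs into the grid edge before its full distance
from: (2, 0) facing east
1. back(4) → (0, 0) facing east
2. turn(right) → (0, 0) facing south
3. back(1) → (0, 1) facing south
uniquely the one of 216 3-step routes that fits.

back(4), turn(right), back(1)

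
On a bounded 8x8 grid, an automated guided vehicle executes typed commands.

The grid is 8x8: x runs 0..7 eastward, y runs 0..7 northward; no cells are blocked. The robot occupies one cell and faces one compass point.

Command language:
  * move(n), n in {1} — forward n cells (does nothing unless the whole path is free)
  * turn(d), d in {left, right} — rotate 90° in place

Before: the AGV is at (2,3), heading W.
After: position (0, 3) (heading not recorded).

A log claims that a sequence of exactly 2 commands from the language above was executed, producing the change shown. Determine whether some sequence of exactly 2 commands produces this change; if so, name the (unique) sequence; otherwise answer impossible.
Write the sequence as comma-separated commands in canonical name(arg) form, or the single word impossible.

move(1), move(1)

from: at (2,3), heading W
t=1 move(1) ⇒ at (1,3), heading W
t=2 move(1) ⇒ at (0,3), heading W
no other 2-command option fits: unique.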